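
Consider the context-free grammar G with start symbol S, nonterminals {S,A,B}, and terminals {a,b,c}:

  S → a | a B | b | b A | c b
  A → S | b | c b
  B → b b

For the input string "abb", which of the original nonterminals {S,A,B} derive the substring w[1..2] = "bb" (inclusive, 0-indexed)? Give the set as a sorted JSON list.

CNF form of G:
  S -> T0 B | T1 A | T2 T1 | a | b
  A -> T0 B | T1 A | T2 T1 | a | b
  B -> T1 T1
  T0 -> a
  T1 -> b
  T2 -> c

CYK table (by increasing span), restricted to cells inside w[1..2]:
  T[1,1] 'b' = {A,S,T1}  orig:{A,S}
  T[2,2] 'b' = {A,S,T1}  orig:{A,S}
  T[1,2] 'bb' = {A,B,S}

Original NTs in T[1,2] deriving "bb": ["A", "B", "S"]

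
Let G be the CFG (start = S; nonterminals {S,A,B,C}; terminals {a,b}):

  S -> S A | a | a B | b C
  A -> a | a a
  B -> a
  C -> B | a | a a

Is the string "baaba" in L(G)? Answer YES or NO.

Convert to CNF:
  S -> S A | T0 B | T1 C | a
  A -> T0 T0 | a
  B -> a
  C -> T0 T0 | a
  T0 -> a
  T1 -> b

CYK table (by increasing span):
  [0..0]={T1}  "b"  orig:{}
  [1..1]={A,B,C,S,T0}  "a"  orig:{A,B,C,S}
  [2..2]={A,B,C,S,T0}  "a"  orig:{A,B,C,S}
  [3..3]={T1}  "b"  orig:{}
  [4..4]={A,B,C,S,T0}  "a"  orig:{A,B,C,S}
  [0..1]={S}  "ba"
  [1..2]={A,C,S}  "aa"
  [2..3]=∅  "ab"
  [3..4]={S}  "ba"
  [0..2]={S}  "baa"
  [1..3]=∅  "aab"
  [2..4]=∅  "aba"
  [0..3]=∅  "baab"
  [1..4]=∅  "aaba"
  [0..4]=∅  "baaba"

S ∉ T[0,4] ⇒ NO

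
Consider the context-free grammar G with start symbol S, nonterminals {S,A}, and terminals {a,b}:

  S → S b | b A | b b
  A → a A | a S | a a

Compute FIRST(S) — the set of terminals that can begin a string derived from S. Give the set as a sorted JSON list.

FIRST iteration:
round 1:
  A via A→a A: +{a}
  S via S→b A: +{b}
  S: {b}  A: {a}
round 2: (no change)
  S: {b}  A: {a}

FIRST(S) = ["b"]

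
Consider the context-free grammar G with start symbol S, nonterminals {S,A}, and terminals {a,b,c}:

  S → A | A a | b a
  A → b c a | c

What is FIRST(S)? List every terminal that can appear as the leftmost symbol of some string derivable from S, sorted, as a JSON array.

FIRST iteration:
pass 1:
  A via A→b c a: +{b}
  A via A→c: +{c}
  S via S→A: +{b,c}
  FIRST[S]={b,c}  FIRST[A]={b,c}
pass 2: done
  FIRST[S]={b,c}  FIRST[A]={b,c}

FIRST(S) = ["b", "c"]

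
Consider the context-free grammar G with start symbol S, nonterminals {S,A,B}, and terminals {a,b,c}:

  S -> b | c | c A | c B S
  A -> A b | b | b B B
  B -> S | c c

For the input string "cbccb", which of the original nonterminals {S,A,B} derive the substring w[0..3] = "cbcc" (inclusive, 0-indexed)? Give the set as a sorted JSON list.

Convert to CNF:
  S -> T1 A | T1 X4 | b | c
  A -> A T0 | T0 X2 | b
  B -> T1 A | T1 T1 | T1 X3 | b | c
  T0 -> b
  T1 -> c
  X2 -> B B
  X3 -> B S
  X4 -> B S

CYK table (by increasing span) (cells [i..j] with 0 ≤ i ≤ j ≤ 3 only):
  cell(0,0) c: {B,S,T1}  orig:{B,S}
  cell(1,1) b: {A,B,S,T0}  orig:{A,B,S}
  cell(2,2) c: {B,S,T1}  orig:{B,S}
  cell(3,3) c: {B,S,T1}  orig:{B,S}
  cell(0,1) cb: {B,S,X2,X3,X4}  orig:{B,S}
  cell(1,2) bc: {X2,X3,X4}  orig:{}
  cell(2,3) cc: {B,X2,X3,X4}  orig:{B}
  cell(0,2) cbc: {B,S,X2,X3,X4}  orig:{B,S}
  cell(1,3) bcc: {A,X2}  orig:{A}
  cell(0,3) cbcc: {B,S,X2,X3,X4}  orig:{B,S}

Original NTs in T[0,3] deriving "cbcc": ["B", "S"]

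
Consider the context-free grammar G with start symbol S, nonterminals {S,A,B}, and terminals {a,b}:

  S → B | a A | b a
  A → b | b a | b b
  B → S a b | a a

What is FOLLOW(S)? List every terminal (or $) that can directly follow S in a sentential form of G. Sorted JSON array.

FIRST iteration:
[1]
  A via A→b: +{b}
  B via B→a a: +{a}
  S via S→B: +{a}
  S via S→b a: +{b}
  S: {a,b}  A: {b}  B: {a}
[2]
  B via B→S a b: +{b}
  S: {a,b}  A: {b}  B: {a,b}
[3] (stable)
  S: {a,b}  A: {b}  B: {a,b}

FOLLOW sets:
seed FOLLOW(S) with $
iter 1:
  B→S a b: FOLLOW(S) ⊇ FIRST(a) = {a}; new: +{a}
  S→B: FOLLOW(B) ⊇ FOLLOW(S) ⊇ {$,a}; new: +{$,a}
  S→a A: FOLLOW(A) ⊇ FOLLOW(S) ⊇ {$,a}; new: +{$,a}
  FOLLOW(S)={$,a}  FOLLOW(A)={$,a}  FOLLOW(B)={$,a}
iter 2: (stable)
  FOLLOW(S)={$,a}  FOLLOW(A)={$,a}  FOLLOW(B)={$,a}

FOLLOW(S) = ["$", "a"]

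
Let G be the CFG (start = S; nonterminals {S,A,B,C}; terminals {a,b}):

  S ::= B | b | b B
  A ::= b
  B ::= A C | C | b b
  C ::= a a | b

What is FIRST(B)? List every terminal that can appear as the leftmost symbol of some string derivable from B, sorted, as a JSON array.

FIRST iteration:
iter 1:
  A via A→b: +{b}
  B via B→A C: +{b}
  C via C→a a: +{a}
  C via C→b: +{b}
  S via S→B: +{b}
  S: {b}  A: {b}  B: {b}  C: {a,b}
iter 2:
  B via B→C: +{a}
  S via S→B: +{a}
  S: {a,b}  A: {b}  B: {a,b}  C: {a,b}
iter 3: (no change)
  S: {a,b}  A: {b}  B: {a,b}  C: {a,b}

FIRST(B) = ["a", "b"]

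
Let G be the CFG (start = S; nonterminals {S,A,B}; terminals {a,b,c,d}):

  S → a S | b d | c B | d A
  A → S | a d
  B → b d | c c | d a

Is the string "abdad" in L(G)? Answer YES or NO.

CNF form of G:
  S -> T0 S | T1 A | T2 T1 | T3 B
  A -> T0 S | T0 T1 | T1 A | T2 T1 | T3 B
  B -> T1 T0 | T2 T1 | T3 T3
  T0 -> a
  T1 -> d
  T2 -> b
  T3 -> c

CYK table (by increasing span):
  T[0,0] 'a' = {T0}  orig:{}
  T[1,1] 'b' = {T2}  orig:{}
  T[2,2] 'd' = {T1}  orig:{}
  T[3,3] 'a' = {T0}  orig:{}
  T[4,4] 'd' = {T1}  orig:{}
  T[0,1] 'ab' = ∅
  T[1,2] 'bd' = {A,B,S}
  T[2,3] 'da' = {B}
  T[3,4] 'ad' = {A}
  T[0,2] 'abd' = {A,S}
  T[1,3] 'bda' = ∅
  T[2,4] 'dad' = {A,S}
  T[0,3] 'abda' = ∅
  T[1,4] 'bdad' = ∅
  T[0,4] 'abdad' = ∅

S ∉ T[0,4] ⇒ NO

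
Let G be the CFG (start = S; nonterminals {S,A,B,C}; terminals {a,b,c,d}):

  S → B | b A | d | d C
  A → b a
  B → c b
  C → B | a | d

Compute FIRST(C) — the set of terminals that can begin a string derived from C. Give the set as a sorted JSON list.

FIRST iteration:
iter 1:
  A via A→b a: +{b}
  B via B→c b: +{c}
  C via C→B: +{c}
  C via C→a: +{a}
  C via C→d: +{d}
  S via S→B: +{c}
  S via S→b A: +{b}
  S via S→d: +{d}
  FIRST[S]={b,c,d}  FIRST[A]={b}  FIRST[B]={c}  FIRST[C]={a,c,d}
iter 2: done
  FIRST[S]={b,c,d}  FIRST[A]={b}  FIRST[B]={c}  FIRST[C]={a,c,d}

FIRST(C) = ["a", "c", "d"]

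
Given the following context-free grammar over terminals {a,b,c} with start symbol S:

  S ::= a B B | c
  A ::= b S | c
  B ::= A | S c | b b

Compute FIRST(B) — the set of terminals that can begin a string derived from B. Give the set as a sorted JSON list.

FIRST iteration:
iter 1:
  A via A→b S: +{b}
  A via A→c: +{c}
  B via B→A: +{b,c}
  S via S→a B B: +{a}
  S via S→c: +{c}
  S: {a,c}  A: {b,c}  B: {b,c}
iter 2:
  B via B→S c: +{a}
  S: {a,c}  A: {b,c}  B: {a,b,c}
iter 3: (no change)
  S: {a,c}  A: {b,c}  B: {a,b,c}

FIRST(B) = ["a", "b", "c"]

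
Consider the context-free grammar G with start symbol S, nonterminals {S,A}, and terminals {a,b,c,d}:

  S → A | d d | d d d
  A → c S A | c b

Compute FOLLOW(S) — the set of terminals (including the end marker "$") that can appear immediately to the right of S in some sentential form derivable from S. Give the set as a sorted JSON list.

FIRST sets, iterate to fixpoint:
round 1:
  A via A→c S A: +{c}
  S via S→A: +{c}
  S via S→d d: +{d}
  FIRST[S]={c,d}  FIRST[A]={c}
round 2: — fixpoint
  FIRST[S]={c,d}  FIRST[A]={c}

FOLLOW sets:
initialize: $ ∈ FOLLOW(S)
[1]
  A→c S A: FOLLOW(S) ⊇ FIRST(A) = {c}; new: +{c}
  S→A: FOLLOW(A) ⊇ FOLLOW(S) ⊇ {$,c}; new: +{$,c}
  S: {$,c}  A: {$,c}
[2] (no change)
  S: {$,c}  A: {$,c}

FOLLOW(S) = ["$", "c"]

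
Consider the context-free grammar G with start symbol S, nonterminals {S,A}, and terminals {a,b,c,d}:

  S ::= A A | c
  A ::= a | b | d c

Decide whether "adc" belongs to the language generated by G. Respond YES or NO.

CNF form of G:
  S -> A A | c
  A -> T0 T1 | a | b
  T0 -> d
  T1 -> c

Fill CYK table bottom-up:
  [0..0]={A}  "a"
  [1..1]={T0}  "d"  orig:{}
  [2..2]={S,T1}  "c"  orig:{S}
  [0..1]=∅  "ad"
  [1..2]={A}  "dc"
  [0..2]={S}  "adc"

S ∈ T[0,2] ⇒ YES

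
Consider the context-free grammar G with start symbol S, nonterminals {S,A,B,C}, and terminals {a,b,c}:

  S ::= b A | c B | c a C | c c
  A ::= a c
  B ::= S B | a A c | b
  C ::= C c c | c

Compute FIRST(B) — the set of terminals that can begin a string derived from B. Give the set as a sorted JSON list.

FIRST iteration:
[1]
  A via A→a c: +{a}
  B via B→a A c: +{a}
  B via B→b: +{b}
  C via C→c: +{c}
  S via S→b A: +{b}
  S via S→c B: +{c}
  FIRST[S]={b,c}  FIRST[A]={a}  FIRST[B]={a,b}  FIRST[C]={c}
[2]
  B via B→S B: +{c}
  FIRST[S]={b,c}  FIRST[A]={a}  FIRST[B]={a,b,c}  FIRST[C]={c}
[3] (stable)
  FIRST[S]={b,c}  FIRST[A]={a}  FIRST[B]={a,b,c}  FIRST[C]={c}

FIRST(B) = ["a", "b", "c"]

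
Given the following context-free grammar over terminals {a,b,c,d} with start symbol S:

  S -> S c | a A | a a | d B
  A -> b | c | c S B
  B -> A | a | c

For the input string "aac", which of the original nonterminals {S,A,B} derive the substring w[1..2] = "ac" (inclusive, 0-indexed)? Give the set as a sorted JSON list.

CNF form of G:
  S -> S T0 | T1 A | T1 T1 | T2 B
  A -> T0 X3 | b | c
  B -> T0 X4 | a | b | c
  T0 -> c
  T1 -> a
  T2 -> d
  X3 -> S B
  X4 -> S B

Fill CYK table bottom-up (cells [i..j] with 1 ≤ i ≤ j ≤ 2 only):
  cell(1,1) a: {B,T1}  orig:{B}
  cell(2,2) c: {A,B,T0}  orig:{A,B}
  cell(1,2) ac: {S}

Original NTs in T[1,2] deriving "ac": ["S"]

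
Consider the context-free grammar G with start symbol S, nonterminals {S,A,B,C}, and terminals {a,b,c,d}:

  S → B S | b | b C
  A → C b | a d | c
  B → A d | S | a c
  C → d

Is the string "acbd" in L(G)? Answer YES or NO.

CNF form of G:
  S -> B S | T0 C | b
  A -> C T0 | T1 T2 | c
  B -> A T2 | B S | T0 C | T1 T3 | b
  C -> d
  T0 -> b
  T1 -> a
  T2 -> d
  T3 -> c

CYK fill:
  cell(0,0) a: {T1}  orig:{}
  cell(1,1) c: {A,T3}  orig:{A}
  cell(2,2) b: {B,S,T0}  orig:{B,S}
  cell(3,3) d: {C,T2}  orig:{C}
  cell(0,1) ac: {B}
  cell(1,2) cb: ∅
  cell(2,3) bd: {B,S}
  cell(0,2) acb: {B,S}
  cell(1,3) cbd: ∅
  cell(0,3) acbd: {B,S}

S ∈ T[0,3] ⇒ YES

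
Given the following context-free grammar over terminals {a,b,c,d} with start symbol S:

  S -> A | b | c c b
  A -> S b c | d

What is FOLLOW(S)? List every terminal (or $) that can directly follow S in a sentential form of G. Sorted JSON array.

Compute FIRST by fixpoint:
iter 1:
  A via A→d: +{d}
  S via S→A: +{d}
  S via S→b: +{b}
  S via S→c c b: +{c}
  S: {b,c,d}  A: {d}
iter 2:
  A via A→S b c: +{b,c}
  S: {b,c,d}  A: {b,c,d}
iter 3: done
  S: {b,c,d}  A: {b,c,d}

FOLLOW iteration:
seed FOLLOW(S) with $
iter 1:
  A→S b c: FOLLOW(S) ⊇ FIRST(b) = {b}; new: +{b}
  S→A: FOLLOW(A) ⊇ FOLLOW(S) ⊇ {$,b}; new: +{$,b}
  S: {$,b}  A: {$,b}
iter 2: done
  S: {$,b}  A: {$,b}

FOLLOW(S) = ["$", "b"]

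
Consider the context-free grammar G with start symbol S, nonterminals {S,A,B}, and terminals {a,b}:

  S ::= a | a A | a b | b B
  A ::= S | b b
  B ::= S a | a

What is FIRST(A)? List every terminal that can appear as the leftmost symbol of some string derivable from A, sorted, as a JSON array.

Compute FIRST by fixpoint:
iter 1:
  A via A→b b: +{b}
  B via B→a: +{a}
  S via S→a: +{a}
  S via S→b B: +{b}
  FIRST(S)={a,b}  FIRST(A)={b}  FIRST(B)={a}
iter 2:
  A via A→S: +{a}
  B via B→S a: +{b}
  FIRST(S)={a,b}  FIRST(A)={a,b}  FIRST(B)={a,b}
iter 3: (no change)
  FIRST(S)={a,b}  FIRST(A)={a,b}  FIRST(B)={a,b}

FIRST(A) = ["a", "b"]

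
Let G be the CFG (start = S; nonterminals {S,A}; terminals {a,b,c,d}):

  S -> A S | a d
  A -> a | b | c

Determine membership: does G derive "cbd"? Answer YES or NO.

Convert to CNF:
  S -> A S | T0 T1
  A -> a | b | c
  T0 -> a
  T1 -> d

CYK fill:
  cell(0,0) c: {A}
  cell(1,1) b: {A}
  cell(2,2) d: {T1}  orig:{}
  cell(0,1) cb: ∅
  cell(1,2) bd: ∅
  cell(0,2) cbd: ∅

S ∉ T[0,2] ⇒ NO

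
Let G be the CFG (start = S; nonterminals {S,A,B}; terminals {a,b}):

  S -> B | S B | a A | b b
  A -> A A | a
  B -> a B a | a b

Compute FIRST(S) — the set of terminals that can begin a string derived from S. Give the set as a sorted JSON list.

Compute FIRST by fixpoint:
round 1:
  A via A→a: +{a}
  B via B→a B a: +{a}
  S via S→B: +{a}
  S via S→b b: +{b}
  FIRST[S]={a,b}  FIRST[A]={a}  FIRST[B]={a}
round 2: done
  FIRST[S]={a,b}  FIRST[A]={a}  FIRST[B]={a}

FIRST(S) = ["a", "b"]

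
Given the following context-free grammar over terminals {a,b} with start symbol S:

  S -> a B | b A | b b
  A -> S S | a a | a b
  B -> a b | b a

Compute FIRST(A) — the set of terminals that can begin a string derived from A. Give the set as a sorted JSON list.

FIRST iteration:
[1]
  A via A→a a: +{a}
  B via B→a b: +{a}
  B via B→b a: +{b}
  S via S→a B: +{a}
  S via S→b A: +{b}
  FIRST(S)={a,b}  FIRST(A)={a}  FIRST(B)={a,b}
[2]
  A via A→S S: +{b}
  FIRST(S)={a,b}  FIRST(A)={a,b}  FIRST(B)={a,b}
[3] — fixpoint
  FIRST(S)={a,b}  FIRST(A)={a,b}  FIRST(B)={a,b}

FIRST(A) = ["a", "b"]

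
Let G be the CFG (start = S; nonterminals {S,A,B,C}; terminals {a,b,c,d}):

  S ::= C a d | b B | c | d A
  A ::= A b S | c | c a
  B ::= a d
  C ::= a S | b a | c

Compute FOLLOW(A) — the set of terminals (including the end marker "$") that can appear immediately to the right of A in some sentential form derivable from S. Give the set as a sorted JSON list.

Compute FIRST by fixpoint:
[1]
  A via A→c: +{c}
  B via B→a d: +{a}
  C via C→a S: +{a}
  C via C→b a: +{b}
  C via C→c: +{c}
  S via S→C a d: +{a,b,c}
  S via S→d A: +{d}
  S: {a,b,c,d}  A: {c}  B: {a}  C: {a,b,c}
[2] done
  S: {a,b,c,d}  A: {c}  B: {a}  C: {a,b,c}

FOLLOW iteration:
seed FOLLOW(S) with $
iter 1:
  A→A b S: FOLLOW(A) ⊇ FIRST(b) = {b}; new: +{b}
  A→A b S: FOLLOW(S) ⊇ FOLLOW(A) ⊇ {b}; new: +{b}
  S→C a d: FOLLOW(C) ⊇ FIRST(a) = {a}; new: +{a}
  S→b B: FOLLOW(B) ⊇ FOLLOW(S) ⊇ {$,b}; new: +{$,b}
  S→d A: FOLLOW(A) ⊇ FOLLOW(S) ⊇ {$,b}; new: +{$}
  FOLLOW(S)={$,b}  FOLLOW(A)={$,b}  FOLLOW(B)={$,b}  FOLLOW(C)={a}
iter 2:
  C→a S: FOLLOW(S) ⊇ FOLLOW(C) ⊇ {a}; new: +{a}
  S→b B: FOLLOW(B) ⊇ FOLLOW(S) ⊇ {$,a,b}; new: +{a}
  S→d A: FOLLOW(A) ⊇ FOLLOW(S) ⊇ {$,a,b}; new: +{a}
  FOLLOW(S)={$,a,b}  FOLLOW(A)={$,a,b}  FOLLOW(B)={$,a,b}  FOLLOW(C)={a}
iter 3: (no change)
  FOLLOW(S)={$,a,b}  FOLLOW(A)={$,a,b}  FOLLOW(B)={$,a,b}  FOLLOW(C)={a}

FOLLOW(A) = ["$", "a", "b"]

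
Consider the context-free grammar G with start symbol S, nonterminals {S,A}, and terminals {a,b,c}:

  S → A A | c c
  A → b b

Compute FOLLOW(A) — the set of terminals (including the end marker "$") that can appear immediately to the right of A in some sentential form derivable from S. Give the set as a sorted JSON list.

FIRST iteration:
round 1:
  A via A→b b: +{b}
  S via S→A A: +{b}
  S via S→c c: +{c}
  FIRST[S]={b,c}  FIRST[A]={b}
round 2: (stable)
  FIRST[S]={b,c}  FIRST[A]={b}

FOLLOW sets:
FOLLOW(S) := {$}
iter 1:
  S→A A: FOLLOW(A) ⊇ FIRST(A) = {b}; new: +{b}
  S→A A: FOLLOW(A) ⊇ FOLLOW(S) ⊇ {$}; new: +{$}
  FOLLOW[S]={$}  FOLLOW[A]={$,b}
iter 2: (stable)
  FOLLOW[S]={$}  FOLLOW[A]={$,b}

FOLLOW(A) = ["$", "b"]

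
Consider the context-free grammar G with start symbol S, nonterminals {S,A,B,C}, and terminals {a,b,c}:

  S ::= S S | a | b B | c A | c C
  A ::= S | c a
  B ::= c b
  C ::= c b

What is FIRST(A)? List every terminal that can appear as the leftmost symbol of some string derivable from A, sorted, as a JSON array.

Compute FIRST by fixpoint:
pass 1:
  A via A→c a: +{c}
  B via B→c b: +{c}
  C via C→c b: +{c}
  S via S→a: +{a}
  S via S→b B: +{b}
  S via S→c A: +{c}
  FIRST[S]={a,b,c}  FIRST[A]={c}  FIRST[B]={c}  FIRST[C]={c}
pass 2:
  A via A→S: +{a,b}
  FIRST[S]={a,b,c}  FIRST[A]={a,b,c}  FIRST[B]={c}  FIRST[C]={c}
pass 3: (stable)
  FIRST[S]={a,b,c}  FIRST[A]={a,b,c}  FIRST[B]={c}  FIRST[C]={c}

FIRST(A) = ["a", "b", "c"]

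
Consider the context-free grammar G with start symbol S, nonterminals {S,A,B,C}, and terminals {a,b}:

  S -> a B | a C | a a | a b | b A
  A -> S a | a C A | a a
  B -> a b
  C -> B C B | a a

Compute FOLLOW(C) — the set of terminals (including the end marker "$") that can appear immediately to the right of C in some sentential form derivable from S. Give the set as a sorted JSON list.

FIRST sets, iterate to fixpoint:
iter 1:
  A via A→a C A: +{a}
  B via B→a b: +{a}
  C via C→B C B: +{a}
  S via S→a B: +{a}
  S via S→b A: +{b}
  FIRST[S]={a,b}  FIRST[A]={a}  FIRST[B]={a}  FIRST[C]={a}
iter 2:
  A via A→S a: +{b}
  FIRST[S]={a,b}  FIRST[A]={a,b}  FIRST[B]={a}  FIRST[C]={a}
iter 3: done
  FIRST[S]={a,b}  FIRST[A]={a,b}  FIRST[B]={a}  FIRST[C]={a}

Compute FOLLOW by fixpoint:
initialize: $ ∈ FOLLOW(S)
pass 1:
  A→S a: FOLLOW(S) ⊇ FIRST(a) = {a}; new: +{a}
  A→a C A: FOLLOW(C) ⊇ FIRST(A) = {a,b}; new: +{a,b}
  C→B C B: FOLLOW(B) ⊇ FIRST(C) = {a}; new: +{a}
  C→B C B: FOLLOW(B) ⊇ FOLLOW(C) ⊇ {a,b}; new: +{b}
  S→a B: FOLLOW(B) ⊇ FOLLOW(S) ⊇ {$,a}; new: +{$}
  S→a C: FOLLOW(C) ⊇ FOLLOW(S) ⊇ {$,a}; new: +{$}
  S→b A: FOLLOW(A) ⊇ FOLLOW(S) ⊇ {$,a}; new: +{$,a}
  S: {$,a}  A: {$,a}  B: {$,a,b}  C: {$,a,b}
pass 2: (stable)
  S: {$,a}  A: {$,a}  B: {$,a,b}  C: {$,a,b}

FOLLOW(C) = ["$", "a", "b"]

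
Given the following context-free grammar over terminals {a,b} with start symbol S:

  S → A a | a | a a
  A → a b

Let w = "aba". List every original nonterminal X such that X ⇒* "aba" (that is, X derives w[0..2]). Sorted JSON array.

CNF form of G:
  S -> A T0 | T0 T0 | a
  A -> T0 T1
  T0 -> a
  T1 -> b

CYK fill — only the sub-triangle for w[0..2]:
  T[0,0] 'a' = {S,T0}  orig:{S}
  T[1,1] 'b' = {T1}  orig:{}
  T[2,2] 'a' = {S,T0}  orig:{S}
  T[0,1] 'ab' = {A}
  T[1,2] 'ba' = ∅
  T[0,2] 'aba' = {S}

Original NTs in T[0,2] deriving "aba": ["S"]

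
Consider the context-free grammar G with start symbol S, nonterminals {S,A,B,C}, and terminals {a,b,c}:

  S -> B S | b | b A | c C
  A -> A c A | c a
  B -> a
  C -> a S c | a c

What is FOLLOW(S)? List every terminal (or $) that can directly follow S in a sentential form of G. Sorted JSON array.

FIRST sets, iterate to fixpoint:
iter 1:
  A via A→c a: +{c}
  B via B→a: +{a}
  C via C→a S c: +{a}
  S via S→B S: +{a}
  S via S→b: +{b}
  S via S→c C: +{c}
  FIRST[S]={a,b,c}  FIRST[A]={c}  FIRST[B]={a}  FIRST[C]={a}
iter 2: (no change)
  FIRST[S]={a,b,c}  FIRST[A]={c}  FIRST[B]={a}  FIRST[C]={a}

FOLLOW iteration:
initialize: $ ∈ FOLLOW(S)
[1]
  A→A c A: FOLLOW(A) ⊇ FIRST(c) = {c}; new: +{c}
  C→a S c: FOLLOW(S) ⊇ FIRST(c) = {c}; new: +{c}
  S→B S: FOLLOW(B) ⊇ FIRST(S) = {a,b,c}; new: +{a,b,c}
  S→b A: FOLLOW(A) ⊇ FOLLOW(S) ⊇ {$,c}; new: +{$}
  S→c C: FOLLOW(C) ⊇ FOLLOW(S) ⊇ {$,c}; new: +{$,c}
  FOLLOW[S]={$,c}  FOLLOW[A]={$,c}  FOLLOW[B]={a,b,c}  FOLLOW[C]={$,c}
[2] (stable)
  FOLLOW[S]={$,c}  FOLLOW[A]={$,c}  FOLLOW[B]={a,b,c}  FOLLOW[C]={$,c}

FOLLOW(S) = ["$", "c"]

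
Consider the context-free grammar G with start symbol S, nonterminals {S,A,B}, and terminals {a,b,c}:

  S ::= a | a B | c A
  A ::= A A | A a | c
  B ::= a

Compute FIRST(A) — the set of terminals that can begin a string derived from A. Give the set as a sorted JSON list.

FIRST sets, iterate to fixpoint:
[1]
  A via A→c: +{c}
  B via B→a: +{a}
  S via S→a: +{a}
  S via S→c A: +{c}
  FIRST(S)={a,c}  FIRST(A)={c}  FIRST(B)={a}
[2] (stable)
  FIRST(S)={a,c}  FIRST(A)={c}  FIRST(B)={a}

FIRST(A) = ["c"]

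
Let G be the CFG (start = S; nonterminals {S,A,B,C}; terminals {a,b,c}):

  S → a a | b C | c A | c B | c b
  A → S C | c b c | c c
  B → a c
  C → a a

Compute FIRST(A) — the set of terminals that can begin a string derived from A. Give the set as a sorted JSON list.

FIRST iteration:
[1]
  A via A→c b c: +{c}
  B via B→a c: +{a}
  C via C→a a: +{a}
  S via S→a a: +{a}
  S via S→b C: +{b}
  S via S→c A: +{c}
  FIRST(S)={a,b,c}  FIRST(A)={c}  FIRST(B)={a}  FIRST(C)={a}
[2]
  A via A→S C: +{a,b}
  FIRST(S)={a,b,c}  FIRST(A)={a,b,c}  FIRST(B)={a}  FIRST(C)={a}
[3] (no change)
  FIRST(S)={a,b,c}  FIRST(A)={a,b,c}  FIRST(B)={a}  FIRST(C)={a}

FIRST(A) = ["a", "b", "c"]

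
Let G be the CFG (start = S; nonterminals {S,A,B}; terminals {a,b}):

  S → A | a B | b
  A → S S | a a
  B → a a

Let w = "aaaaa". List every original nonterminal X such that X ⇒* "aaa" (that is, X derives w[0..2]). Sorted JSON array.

CNF form of G:
  S -> S S | T0 B | T0 T0 | b
  A -> S S | T0 T0
  B -> T0 T0
  T0 -> a

Fill CYK table bottom-up (cells [i..j] with 0 ≤ i ≤ j ≤ 2 only):
  [0..0]={T0}  "a"  orig:{}
  [1..1]={T0}  "a"  orig:{}
  [2..2]={T0}  "a"  orig:{}
  [0..1]={A,B,S}  "aa"
  [1..2]={A,B,S}  "aa"
  [0..2]={S}  "aaa"

Original NTs in T[0,2] deriving "aaa": ["S"]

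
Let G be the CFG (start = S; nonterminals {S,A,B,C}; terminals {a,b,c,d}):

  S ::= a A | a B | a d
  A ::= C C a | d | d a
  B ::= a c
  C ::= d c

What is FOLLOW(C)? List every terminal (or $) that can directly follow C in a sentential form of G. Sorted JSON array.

FIRST sets, iterate to fixpoint:
[1]
  A via A→d: +{d}
  B via B→a c: +{a}
  C via C→d c: +{d}
  S via S→a A: +{a}
  S: {a}  A: {d}  B: {a}  C: {d}
[2] (no change)
  S: {a}  A: {d}  B: {a}  C: {d}

FOLLOW iteration:
seed FOLLOW(S) with $
pass 1:
  A→C C a: FOLLOW(C) ⊇ FIRST(C) = {d}; new: +{d}
  A→C C a: FOLLOW(C) ⊇ FIRST(a) = {a}; new: +{a}
  S→a A: FOLLOW(A) ⊇ FOLLOW(S) ⊇ {$}; new: +{$}
  S→a B: FOLLOW(B) ⊇ FOLLOW(S) ⊇ {$}; new: +{$}
  S: {$}  A: {$}  B: {$}  C: {a,d}
pass 2: — fixpoint
  S: {$}  A: {$}  B: {$}  C: {a,d}

FOLLOW(C) = ["a", "d"]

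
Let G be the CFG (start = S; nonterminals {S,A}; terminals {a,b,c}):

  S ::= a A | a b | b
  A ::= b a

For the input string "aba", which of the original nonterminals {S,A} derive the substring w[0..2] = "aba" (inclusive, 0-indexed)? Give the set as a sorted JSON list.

Convert to CNF:
  S -> T1 A | T1 T0 | b
  A -> T0 T1
  T0 -> b
  T1 -> a

Fill CYK table bottom-up, restricted to cells inside w[0..2]:
  cell(0,0) a: {T1}  orig:{}
  cell(1,1) b: {S,T0}  orig:{S}
  cell(2,2) a: {T1}  orig:{}
  cell(0,1) ab: {S}
  cell(1,2) ba: {A}
  cell(0,2) aba: {S}

Original NTs in T[0,2] deriving "aba": ["S"]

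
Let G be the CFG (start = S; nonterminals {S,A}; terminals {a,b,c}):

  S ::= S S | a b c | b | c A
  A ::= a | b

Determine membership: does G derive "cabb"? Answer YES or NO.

CNF form of G:
  S -> S S | T0 X3 | T2 A | b
  A -> a | b
  T0 -> a
  T1 -> b
  T2 -> c
  X3 -> T1 T2

CYK table (by increasing span):
  T[0,0] 'c' = {T2}  orig:{}
  T[1,1] 'a' = {A,T0}  orig:{A}
  T[2,2] 'b' = {A,S,T1}  orig:{A,S}
  T[3,3] 'b' = {A,S,T1}  orig:{A,S}
  T[0,1] 'ca' = {S}
  T[1,2] 'ab' = ∅
  T[2,3] 'bb' = {S}
  T[0,2] 'cab' = {S}
  T[1,3] 'abb' = ∅
  T[0,3] 'cabb' = {S}

S ∈ T[0,3] ⇒ YES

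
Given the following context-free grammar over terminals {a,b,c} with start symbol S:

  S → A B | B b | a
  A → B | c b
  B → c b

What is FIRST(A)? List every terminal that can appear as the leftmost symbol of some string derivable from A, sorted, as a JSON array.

Compute FIRST by fixpoint:
pass 1:
  A via A→c b: +{c}
  B via B→c b: +{c}
  S via S→A B: +{c}
  S via S→a: +{a}
  FIRST[S]={a,c}  FIRST[A]={c}  FIRST[B]={c}
pass 2: done
  FIRST[S]={a,c}  FIRST[A]={c}  FIRST[B]={c}

FIRST(A) = ["c"]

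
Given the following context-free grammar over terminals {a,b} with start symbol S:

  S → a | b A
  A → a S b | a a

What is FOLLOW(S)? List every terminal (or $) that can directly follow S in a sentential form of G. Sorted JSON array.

FIRST sets, iterate to fixpoint:
iter 1:
  A via A→a S b: +{a}
  S via S→a: +{a}
  S via S→b A: +{b}
  S: {a,b}  A: {a}
iter 2: (stable)
  S: {a,b}  A: {a}

Compute FOLLOW by fixpoint:
FOLLOW(S) := {$}
round 1:
  A→a S b: FOLLOW(S) ⊇ FIRST(b) = {b}; new: +{b}
  S→b A: FOLLOW(A) ⊇ FOLLOW(S) ⊇ {$,b}; new: +{$,b}
  FOLLOW(S)={$,b}  FOLLOW(A)={$,b}
round 2: — fixpoint
  FOLLOW(S)={$,b}  FOLLOW(A)={$,b}

FOLLOW(S) = ["$", "b"]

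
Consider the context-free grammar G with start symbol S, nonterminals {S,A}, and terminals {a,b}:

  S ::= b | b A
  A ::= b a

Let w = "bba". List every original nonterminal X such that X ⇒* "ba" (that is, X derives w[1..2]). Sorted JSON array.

Convert to CNF:
  S -> T0 A | b
  A -> T0 T1
  T0 -> b
  T1 -> a

Fill CYK table bottom-up — only the sub-triangle for w[1..2]:
  cell(1,1) b: {S,T0}  orig:{S}
  cell(2,2) a: {T1}  orig:{}
  cell(1,2) ba: {A}

Original NTs in T[1,2] deriving "ba": ["A"]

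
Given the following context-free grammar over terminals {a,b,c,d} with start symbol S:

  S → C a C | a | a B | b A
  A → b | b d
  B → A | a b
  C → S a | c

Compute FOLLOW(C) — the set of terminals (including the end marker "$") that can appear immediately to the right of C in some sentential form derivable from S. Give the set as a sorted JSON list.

FIRST sets, iterate to fixpoint:
iter 1:
  A via A→b: +{b}
  B via B→A: +{b}
  B via B→a b: +{a}
  C via C→c: +{c}
  S via S→C a C: +{c}
  S via S→a: +{a}
  S via S→b A: +{b}
  FIRST[S]={a,b,c}  FIRST[A]={b}  FIRST[B]={a,b}  FIRST[C]={c}
iter 2:
  C via C→S a: +{a,b}
  FIRST[S]={a,b,c}  FIRST[A]={b}  FIRST[B]={a,b}  FIRST[C]={a,b,c}
iter 3: done
  FIRST[S]={a,b,c}  FIRST[A]={b}  FIRST[B]={a,b}  FIRST[C]={a,b,c}

FOLLOW iteration:
FOLLOW(S) := {$}
iter 1:
  C→S a: FOLLOW(S) ⊇ FIRST(a) = {a}; new: +{a}
  S→C a C: FOLLOW(C) ⊇ FIRST(a) = {a}; new: +{a}
  S→C a C: FOLLOW(C) ⊇ FOLLOW(S) ⊇ {$,a}; new: +{$}
  S→a B: FOLLOW(B) ⊇ FOLLOW(S) ⊇ {$,a}; new: +{$,a}
  S→b A: FOLLOW(A) ⊇ FOLLOW(S) ⊇ {$,a}; new: +{$,a}
  FOLLOW(S)={$,a}  FOLLOW(A)={$,a}  FOLLOW(B)={$,a}  FOLLOW(C)={$,a}
iter 2: done
  FOLLOW(S)={$,a}  FOLLOW(A)={$,a}  FOLLOW(B)={$,a}  FOLLOW(C)={$,a}

FOLLOW(C) = ["$", "a"]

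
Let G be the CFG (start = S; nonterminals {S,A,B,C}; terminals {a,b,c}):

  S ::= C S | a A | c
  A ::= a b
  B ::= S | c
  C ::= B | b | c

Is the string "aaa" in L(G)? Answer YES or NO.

CNF form of G:
  S -> C S | T0 A | c
  A -> T0 T1
  B -> C S | T0 A | c
  C -> C S | T0 A | b | c
  T0 -> a
  T1 -> b

Fill CYK table bottom-up:
  cell(0,0) a: {T0}  orig:{}
  cell(1,1) a: {T0}  orig:{}
  cell(2,2) a: {T0}  orig:{}
  cell(0,1) aa: ∅
  cell(1,2) aa: ∅
  cell(0,2) aaa: ∅

S ∉ T[0,2] ⇒ NO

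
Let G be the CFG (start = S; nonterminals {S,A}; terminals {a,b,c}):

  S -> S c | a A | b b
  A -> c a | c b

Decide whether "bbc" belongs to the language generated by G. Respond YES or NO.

Convert to CNF:
  S -> S T0 | T1 A | T2 T2
  A -> T0 T1 | T0 T2
  T0 -> c
  T1 -> a
  T2 -> b

Fill CYK table bottom-up:
  T[0,0] 'b' = {T2}  orig:{}
  T[1,1] 'b' = {T2}  orig:{}
  T[2,2] 'c' = {T0}  orig:{}
  T[0,1] 'bb' = {S}
  T[1,2] 'bc' = ∅
  T[0,2] 'bbc' = {S}

S ∈ T[0,2] ⇒ YES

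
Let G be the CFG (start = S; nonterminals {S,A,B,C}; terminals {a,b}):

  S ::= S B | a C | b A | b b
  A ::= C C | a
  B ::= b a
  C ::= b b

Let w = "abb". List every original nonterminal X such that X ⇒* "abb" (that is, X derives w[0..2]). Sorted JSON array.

Convert to CNF:
  S -> S B | T0 A | T0 T0 | T1 C
  A -> C C | a
  B -> T0 T1
  C -> T0 T0
  T0 -> b
  T1 -> a

CYK fill (cells [i..j] with 0 ≤ i ≤ j ≤ 2 only):
  cell(0,0) a: {A,T1}  orig:{A}
  cell(1,1) b: {T0}  orig:{}
  cell(2,2) b: {T0}  orig:{}
  cell(0,1) ab: ∅
  cell(1,2) bb: {C,S}
  cell(0,2) abb: {S}

Original NTs in T[0,2] deriving "abb": ["S"]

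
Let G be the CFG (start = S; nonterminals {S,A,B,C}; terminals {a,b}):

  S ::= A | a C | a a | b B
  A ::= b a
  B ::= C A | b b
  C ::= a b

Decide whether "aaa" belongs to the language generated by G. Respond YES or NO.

CNF form of G:
  S -> T0 B | T0 T1 | T1 C | T1 T1
  A -> T0 T1
  B -> C A | T0 T0
  C -> T1 T0
  T0 -> b
  T1 -> a

CYK table (by increasing span):
  [0..0]={T1}  "a"  orig:{}
  [1..1]={T1}  "a"  orig:{}
  [2..2]={T1}  "a"  orig:{}
  [0..1]={S}  "aa"
  [1..2]={S}  "aa"
  [0..2]=∅  "aaa"

S ∉ T[0,2] ⇒ NO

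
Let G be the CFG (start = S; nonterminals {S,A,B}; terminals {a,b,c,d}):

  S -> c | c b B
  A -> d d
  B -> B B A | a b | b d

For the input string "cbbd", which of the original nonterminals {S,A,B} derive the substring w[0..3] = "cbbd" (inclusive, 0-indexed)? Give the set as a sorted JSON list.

Convert to CNF:
  S -> T3 X5 | c
  A -> T0 T0
  B -> B X4 | T1 T2 | T2 T0
  T0 -> d
  T1 -> a
  T2 -> b
  T3 -> c
  X4 -> B A
  X5 -> T2 B

CYK table (by increasing span) — only the sub-triangle for w[0..3]:
  [0..0]={S,T3}  "c"  orig:{S}
  [1..1]={T2}  "b"  orig:{}
  [2..2]={T2}  "b"  orig:{}
  [3..3]={T0}  "d"  orig:{}
  [0..1]=∅  "cb"
  [1..2]=∅  "bb"
  [2..3]={B}  "bd"
  [0..2]=∅  "cbb"
  [1..3]={X5}  "bbd"  orig:{}
  [0..3]={S}  "cbbd"

Original NTs in T[0,3] deriving "cbbd": ["S"]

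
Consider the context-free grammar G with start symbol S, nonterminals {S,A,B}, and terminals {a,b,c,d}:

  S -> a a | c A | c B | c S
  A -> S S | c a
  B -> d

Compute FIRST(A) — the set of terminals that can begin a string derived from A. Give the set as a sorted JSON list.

FIRST sets, iterate to fixpoint:
iter 1:
  A via A→c a: +{c}
  B via B→d: +{d}
  S via S→a a: +{a}
  S via S→c A: +{c}
  S: {a,c}  A: {c}  B: {d}
iter 2:
  A via A→S S: +{a}
  S: {a,c}  A: {a,c}  B: {d}
iter 3: (stable)
  S: {a,c}  A: {a,c}  B: {d}

FIRST(A) = ["a", "c"]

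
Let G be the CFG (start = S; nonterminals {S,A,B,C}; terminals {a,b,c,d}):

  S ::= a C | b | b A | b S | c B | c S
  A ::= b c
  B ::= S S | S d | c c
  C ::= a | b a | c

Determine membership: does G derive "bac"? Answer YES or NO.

Convert to CNF:
  S -> T0 A | T0 S | T1 B | T1 S | T3 C | b
  A -> T0 T1
  B -> S S | S T2 | T1 T1
  C -> T0 T3 | a | c
  T0 -> b
  T1 -> c
  T2 -> d
  T3 -> a

Fill CYK table bottom-up:
  [0..0]={S,T0}  "b"  orig:{S}
  [1..1]={C,T3}  "a"  orig:{C}
  [2..2]={C,T1}  "c"  orig:{C}
  [0..1]={C}  "ba"
  [1..2]={S}  "ac"
  [0..2]={B,S}  "bac"

S ∈ T[0,2] ⇒ YES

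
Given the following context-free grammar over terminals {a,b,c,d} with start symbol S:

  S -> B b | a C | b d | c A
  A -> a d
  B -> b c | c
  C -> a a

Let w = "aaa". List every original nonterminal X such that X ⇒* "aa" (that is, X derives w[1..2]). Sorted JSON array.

CNF form of G:
  S -> B T2 | T0 C | T2 T1 | T3 A
  A -> T0 T1
  B -> T2 T3 | c
  C -> T0 T0
  T0 -> a
  T1 -> d
  T2 -> b
  T3 -> c

Fill CYK table bottom-up (cells [i..j] with 1 ≤ i ≤ j ≤ 2 only):
  [1..1]={T0}  "a"  orig:{}
  [2..2]={T0}  "a"  orig:{}
  [1..2]={C}  "aa"

Original NTs in T[1,2] deriving "aa": ["C"]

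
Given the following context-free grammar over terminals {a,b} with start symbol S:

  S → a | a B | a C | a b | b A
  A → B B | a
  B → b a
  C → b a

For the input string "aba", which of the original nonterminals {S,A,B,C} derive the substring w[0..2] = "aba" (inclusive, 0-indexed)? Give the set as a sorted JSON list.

CNF form of G:
  S -> T0 A | T1 B | T1 C | T1 T0 | a
  A -> B B | a
  B -> T0 T1
  C -> T0 T1
  T0 -> b
  T1 -> a

Fill CYK table bottom-up, restricted to cells inside w[0..2]:
  T[0,0] 'a' = {A,S,T1}  orig:{A,S}
  T[1,1] 'b' = {T0}  orig:{}
  T[2,2] 'a' = {A,S,T1}  orig:{A,S}
  T[0,1] 'ab' = {S}
  T[1,2] 'ba' = {B,C,S}
  T[0,2] 'aba' = {S}

Original NTs in T[0,2] deriving "aba": ["S"]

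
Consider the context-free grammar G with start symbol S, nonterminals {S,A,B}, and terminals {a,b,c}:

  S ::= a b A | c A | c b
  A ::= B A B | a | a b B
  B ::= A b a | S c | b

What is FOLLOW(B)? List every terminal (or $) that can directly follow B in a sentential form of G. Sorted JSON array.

FIRST iteration:
pass 1:
  A via A→a: +{a}
  B via B→A b a: +{a}
  B via B→b: +{b}
  S via S→a b A: +{a}
  S via S→c A: +{c}
  FIRST[S]={a,c}  FIRST[A]={a}  FIRST[B]={a,b}
pass 2:
  A via A→B A B: +{b}
  B via B→S c: +{c}
  FIRST[S]={a,c}  FIRST[A]={a,b}  FIRST[B]={a,b,c}
pass 3:
  A via A→B A B: +{c}
  FIRST[S]={a,c}  FIRST[A]={a,b,c}  FIRST[B]={a,b,c}
pass 4: done
  FIRST[S]={a,c}  FIRST[A]={a,b,c}  FIRST[B]={a,b,c}

Compute FOLLOW by fixpoint:
FOLLOW(S) := {$}
[1]
  A→B A B: FOLLOW(B) ⊇ FIRST(A) = {a,b,c}; new: +{a,b,c}
  A→B A B: FOLLOW(A) ⊇ FIRST(B) = {a,b,c}; new: +{a,b,c}
  B→S c: FOLLOW(S) ⊇ FIRST(c) = {c}; new: +{c}
  S→a b A: FOLLOW(A) ⊇ FOLLOW(S) ⊇ {$,c}; new: +{$}
  FOLLOW[S]={$,c}  FOLLOW[A]={$,a,b,c}  FOLLOW[B]={a,b,c}
[2]
  A→B A B: FOLLOW(B) ⊇ FOLLOW(A) ⊇ {$,a,b,c}; new: +{$}
  FOLLOW[S]={$,c}  FOLLOW[A]={$,a,b,c}  FOLLOW[B]={$,a,b,c}
[3] done
  FOLLOW[S]={$,c}  FOLLOW[A]={$,a,b,c}  FOLLOW[B]={$,a,b,c}

FOLLOW(B) = ["$", "a", "b", "c"]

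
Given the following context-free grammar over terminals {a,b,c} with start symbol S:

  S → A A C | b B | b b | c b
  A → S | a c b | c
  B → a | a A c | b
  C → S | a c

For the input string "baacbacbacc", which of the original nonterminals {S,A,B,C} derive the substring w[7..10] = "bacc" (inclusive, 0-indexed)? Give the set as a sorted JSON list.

Convert to CNF:
  S -> A X7 | T1 T2 | T2 B | T2 T2
  A -> A X3 | T0 X4 | T1 T2 | T2 B | T2 T2 | c
  B -> T0 X5 | a | b
  C -> A X6 | T0 T1 | T1 T2 | T2 B | T2 T2
  T0 -> a
  T1 -> c
  T2 -> b
  X3 -> A C
  X4 -> T1 T2
  X5 -> A T1
  X6 -> A C
  X7 -> A C

CYK fill (cells [i..j] with 7 ≤ i ≤ j ≤ 10 only):
  [7..7]={B,T2}  "b"  orig:{B}
  [8..8]={B,T0}  "a"  orig:{B}
  [9..9]={A,T1}  "c"  orig:{A}
  [10..10]={A,T1}  "c"  orig:{A}
  [7..8]={A,C,S}  "ba"
  [8..9]={C}  "ac"
  [9..10]={X5}  "cc"  orig:{}
  [7..9]={X5}  "bac"  orig:{}
  [8..10]={B}  "acc"
  [7..10]={A,C,S}  "bacc"

Original NTs in T[7,10] deriving "bacc": ["A", "C", "S"]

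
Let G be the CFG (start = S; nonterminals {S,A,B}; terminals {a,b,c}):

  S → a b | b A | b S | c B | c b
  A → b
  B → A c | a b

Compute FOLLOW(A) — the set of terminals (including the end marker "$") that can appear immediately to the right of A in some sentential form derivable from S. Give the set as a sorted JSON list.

FIRST sets, iterate to fixpoint:
round 1:
  A via A→b: +{b}
  B via B→A c: +{b}
  B via B→a b: +{a}
  S via S→a b: +{a}
  S via S→b A: +{b}
  S via S→c B: +{c}
  FIRST(S)={a,b,c}  FIRST(A)={b}  FIRST(B)={a,b}
round 2: (no change)
  FIRST(S)={a,b,c}  FIRST(A)={b}  FIRST(B)={a,b}

Compute FOLLOW by fixpoint:
FOLLOW(S) := {$}
iter 1:
  B→A c: FOLLOW(A) ⊇ FIRST(c) = {c}; new: +{c}
  S→b A: FOLLOW(A) ⊇ FOLLOW(S) ⊇ {$}; new: +{$}
  S→c B: FOLLOW(B) ⊇ FOLLOW(S) ⊇ {$}; new: +{$}
  FOLLOW[S]={$}  FOLLOW[A]={$,c}  FOLLOW[B]={$}
iter 2: — fixpoint
  FOLLOW[S]={$}  FOLLOW[A]={$,c}  FOLLOW[B]={$}

FOLLOW(A) = ["$", "c"]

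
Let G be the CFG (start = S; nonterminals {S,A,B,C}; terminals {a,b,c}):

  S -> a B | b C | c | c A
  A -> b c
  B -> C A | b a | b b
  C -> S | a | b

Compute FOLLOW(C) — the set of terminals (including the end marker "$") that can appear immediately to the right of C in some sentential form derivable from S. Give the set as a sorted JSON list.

FIRST sets, iterate to fixpoint:
round 1:
  A via A→b c: +{b}
  B via B→b a: +{b}
  C via C→a: +{a}
  C via C→b: +{b}
  S via S→a B: +{a}
  S via S→b C: +{b}
  S via S→c: +{c}
  S: {a,b,c}  A: {b}  B: {b}  C: {a,b}
round 2:
  B via B→C A: +{a}
  C via C→S: +{c}
  S: {a,b,c}  A: {b}  B: {a,b}  C: {a,b,c}
round 3:
  B via B→C A: +{c}
  S: {a,b,c}  A: {b}  B: {a,b,c}  C: {a,b,c}
round 4: — fixpoint
  S: {a,b,c}  A: {b}  B: {a,b,c}  C: {a,b,c}

FOLLOW iteration:
initialize: $ ∈ FOLLOW(S)
pass 1:
  B→C A: FOLLOW(C) ⊇ FIRST(A) = {b}; new: +{b}
  C→S: FOLLOW(S) ⊇ FOLLOW(C) ⊇ {b}; new: +{b}
  S→a B: FOLLOW(B) ⊇ FOLLOW(S) ⊇ {$,b}; new: +{$,b}
  S→b C: FOLLOW(C) ⊇ FOLLOW(S) ⊇ {$,b}; new: +{$}
  S→c A: FOLLOW(A) ⊇ FOLLOW(S) ⊇ {$,b}; new: +{$,b}
  S: {$,b}  A: {$,b}  B: {$,b}  C: {$,b}
pass 2: (no change)
  S: {$,b}  A: {$,b}  B: {$,b}  C: {$,b}

FOLLOW(C) = ["$", "b"]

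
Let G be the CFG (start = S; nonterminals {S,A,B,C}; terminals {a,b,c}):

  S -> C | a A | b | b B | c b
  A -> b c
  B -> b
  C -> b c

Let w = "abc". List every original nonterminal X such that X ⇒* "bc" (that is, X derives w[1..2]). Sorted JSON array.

Convert to CNF:
  S -> T0 B | T0 T1 | T1 T0 | T2 A | b
  A -> T0 T1
  B -> b
  C -> T0 T1
  T0 -> b
  T1 -> c
  T2 -> a

CYK fill — only the sub-triangle for w[1..2]:
  cell(1,1) b: {B,S,T0}  orig:{B,S}
  cell(2,2) c: {T1}  orig:{}
  cell(1,2) bc: {A,C,S}

Original NTs in T[1,2] deriving "bc": ["A", "C", "S"]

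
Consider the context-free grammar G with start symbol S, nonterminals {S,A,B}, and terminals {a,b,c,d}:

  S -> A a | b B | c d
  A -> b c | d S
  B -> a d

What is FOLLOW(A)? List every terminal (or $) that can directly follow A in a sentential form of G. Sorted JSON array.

FIRST sets, iterate to fixpoint:
pass 1:
  A via A→b c: +{b}
  A via A→d S: +{d}
  B via B→a d: +{a}
  S via S→A a: +{b,d}
  S via S→c d: +{c}
  S: {b,c,d}  A: {b,d}  B: {a}
pass 2: (no change)
  S: {b,c,d}  A: {b,d}  B: {a}

FOLLOW iteration:
seed FOLLOW(S) with $
pass 1:
  S→A a: FOLLOW(A) ⊇ FIRST(a) = {a}; new: +{a}
  S→b B: FOLLOW(B) ⊇ FOLLOW(S) ⊇ {$}; new: +{$}
  FOLLOW(S)={$}  FOLLOW(A)={a}  FOLLOW(B)={$}
pass 2:
  A→d S: FOLLOW(S) ⊇ FOLLOW(A) ⊇ {a}; new: +{a}
  S→b B: FOLLOW(B) ⊇ FOLLOW(S) ⊇ {$,a}; new: +{a}
  FOLLOW(S)={$,a}  FOLLOW(A)={a}  FOLLOW(B)={$,a}
pass 3: (stable)
  FOLLOW(S)={$,a}  FOLLOW(A)={a}  FOLLOW(B)={$,a}

FOLLOW(A) = ["a"]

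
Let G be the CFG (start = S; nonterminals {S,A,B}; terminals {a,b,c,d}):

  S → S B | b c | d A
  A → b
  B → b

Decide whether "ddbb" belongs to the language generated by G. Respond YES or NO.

Convert to CNF:
  S -> S B | T0 T1 | T2 A
  A -> b
  B -> b
  T0 -> b
  T1 -> c
  T2 -> d

CYK table (by increasing span):
  cell(0,0) d: {T2}  orig:{}
  cell(1,1) d: {T2}  orig:{}
  cell(2,2) b: {A,B,T0}  orig:{A,B}
  cell(3,3) b: {A,B,T0}  orig:{A,B}
  cell(0,1) dd: ∅
  cell(1,2) db: {S}
  cell(2,3) bb: ∅
  cell(0,2) ddb: ∅
  cell(1,3) dbb: {S}
  cell(0,3) ddbb: ∅

S ∉ T[0,3] ⇒ NO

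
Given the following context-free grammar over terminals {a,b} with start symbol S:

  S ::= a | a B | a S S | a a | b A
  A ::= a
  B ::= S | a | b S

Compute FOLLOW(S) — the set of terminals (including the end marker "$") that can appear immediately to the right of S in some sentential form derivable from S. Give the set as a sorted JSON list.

Compute FIRST by fixpoint:
pass 1:
  A via A→a: +{a}
  B via B→a: +{a}
  B via B→b S: +{b}
  S via S→a: +{a}
  S via S→b A: +{b}
  S: {a,b}  A: {a}  B: {a,b}
pass 2: (stable)
  S: {a,b}  A: {a}  B: {a,b}

FOLLOW iteration:
initialize: $ ∈ FOLLOW(S)
[1]
  S→a B: FOLLOW(B) ⊇ FOLLOW(S) ⊇ {$}; new: +{$}
  S→a S S: FOLLOW(S) ⊇ FIRST(S) = {a,b}; new: +{a,b}
  S→b A: FOLLOW(A) ⊇ FOLLOW(S) ⊇ {$,a,b}; new: +{$,a,b}
  FOLLOW[S]={$,a,b}  FOLLOW[A]={$,a,b}  FOLLOW[B]={$}
[2]
  S→a B: FOLLOW(B) ⊇ FOLLOW(S) ⊇ {$,a,b}; new: +{a,b}
  FOLLOW[S]={$,a,b}  FOLLOW[A]={$,a,b}  FOLLOW[B]={$,a,b}
[3] (no change)
  FOLLOW[S]={$,a,b}  FOLLOW[A]={$,a,b}  FOLLOW[B]={$,a,b}

FOLLOW(S) = ["$", "a", "b"]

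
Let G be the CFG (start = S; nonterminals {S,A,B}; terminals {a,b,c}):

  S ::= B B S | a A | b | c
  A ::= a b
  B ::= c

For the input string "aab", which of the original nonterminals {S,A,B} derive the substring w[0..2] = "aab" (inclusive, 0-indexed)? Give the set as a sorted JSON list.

CNF form of G:
  S -> B X2 | T0 A | b | c
  A -> T0 T1
  B -> c
  T0 -> a
  T1 -> b
  X2 -> B S

Fill CYK table bottom-up — only the sub-triangle for w[0..2]:
  T[0,0] 'a' = {T0}  orig:{}
  T[1,1] 'a' = {T0}  orig:{}
  T[2,2] 'b' = {S,T1}  orig:{S}
  T[0,1] 'aa' = ∅
  T[1,2] 'ab' = {A}
  T[0,2] 'aab' = {S}

Original NTs in T[0,2] deriving "aab": ["S"]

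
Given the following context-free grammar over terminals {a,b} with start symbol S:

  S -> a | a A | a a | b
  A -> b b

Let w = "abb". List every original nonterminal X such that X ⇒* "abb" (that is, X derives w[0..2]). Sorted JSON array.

Convert to CNF:
  S -> T1 A | T1 T1 | a | b
  A -> T0 T0
  T0 -> b
  T1 -> a

Fill CYK table bottom-up, restricted to cells inside w[0..2]:
  [0..0]={S,T1}  "a"  orig:{S}
  [1..1]={S,T0}  "b"  orig:{S}
  [2..2]={S,T0}  "b"  orig:{S}
  [0..1]=∅  "ab"
  [1..2]={A}  "bb"
  [0..2]={S}  "abb"

Original NTs in T[0,2] deriving "abb": ["S"]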